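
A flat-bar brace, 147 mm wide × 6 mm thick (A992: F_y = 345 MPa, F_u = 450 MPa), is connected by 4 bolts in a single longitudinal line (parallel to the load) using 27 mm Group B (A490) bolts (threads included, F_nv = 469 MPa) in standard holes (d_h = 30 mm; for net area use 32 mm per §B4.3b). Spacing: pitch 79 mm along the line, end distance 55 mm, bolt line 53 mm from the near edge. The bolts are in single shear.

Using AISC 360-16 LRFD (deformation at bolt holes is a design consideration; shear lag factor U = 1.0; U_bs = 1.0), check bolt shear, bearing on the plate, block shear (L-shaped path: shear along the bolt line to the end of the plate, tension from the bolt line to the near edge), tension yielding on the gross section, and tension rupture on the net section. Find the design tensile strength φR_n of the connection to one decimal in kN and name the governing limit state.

232.9 kN (net-section rupture governs)

Bolt shear: A_b = π(27)²/4 = 572.56 mm². φR_n = 0.75 × 469 × 572.56 × 4 × 1 = 805.6 kN.
Bearing (6 mm plate, F_u = 450 MPa): end bolts L_c = 55 − 30/2 = 40, R_n = min(1.2×40×6×450, 2.4×27×6×450) = 129.6 kN/bolt; interior L_c = 79 − 30 = 49, R_n = 158.76 kN/bolt. φR_n = 0.75 × (1×129.6 + 3×158.76) = 454.4 kN.
Block shear: shear path 1×[55+3×79] = 1×292 mm, A_gv = 1752, A_nv = 1×(292 − 3.5×32)×6 = 1080 mm²; tension to near edge: (53 − 0.5×32)×6 = 222 mm². R_n = min(0.6×450×1080, 0.6×345×1752) + 1.0×450×222 = min(291.6, 362.66) + 99.9 = 391.5 kN. φR_n = 0.75 × 391.5 = 293.6 kN.
Tension yield (gross): A_g = 147×6 = 882 mm². φR_n = 0.90 × 345 × 882 = 273.9 kN.
Tension rupture (net): A_n = (147 − 1×32)×6 = 690 mm² (U = 1.0, A_e = A_n). φR_n = 0.75 × 450 × 690 = 232.9 kN.
Governing: min(805.6, 454.4, 293.6, 273.9, 232.9) = 232.9 kN → net-section rupture.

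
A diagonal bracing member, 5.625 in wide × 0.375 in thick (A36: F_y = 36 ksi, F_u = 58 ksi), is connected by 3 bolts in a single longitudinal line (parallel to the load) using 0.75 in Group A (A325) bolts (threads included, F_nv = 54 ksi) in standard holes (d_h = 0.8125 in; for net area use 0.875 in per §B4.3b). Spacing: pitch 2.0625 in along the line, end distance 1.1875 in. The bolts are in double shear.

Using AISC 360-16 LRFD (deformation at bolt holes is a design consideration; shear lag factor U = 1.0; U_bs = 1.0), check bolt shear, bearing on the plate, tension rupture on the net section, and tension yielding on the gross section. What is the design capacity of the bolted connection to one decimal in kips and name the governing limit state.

Bolt shear: A_b = π(0.75)²/4 = 0.44179 in². φR_n = 0.75 × 54 × 0.44179 × 3 × 2 = 107.4 kips.
Bearing (0.375 in plate, F_u = 58 ksi): end bolts L_c = 1.1875 − 0.8125/2 = 0.78125, R_n = min(1.2×0.78125×0.375×58, 2.4×0.75×0.375×58) = 20.391 kips/bolt; interior L_c = 2.0625 − 0.8125 = 1.25, R_n = 32.625 kips/bolt. φR_n = 0.75 × (1×20.391 + 2×32.625) = 64.2 kips.
Tension rupture (net): A_n = (5.625 − 1×0.875)×0.375 = 1.7813 in² (U = 1.0, A_e = A_n). φR_n = 0.75 × 58 × 1.7813 = 77.5 kips.
Tension yield (gross): A_g = 5.625×0.375 = 2.1094 in². φR_n = 0.90 × 36 × 2.1094 = 68.3 kips.
Governing: min(107.4, 64.2, 77.5, 68.3) = 64.2 kips → bearing.

64.2 kips (bearing governs)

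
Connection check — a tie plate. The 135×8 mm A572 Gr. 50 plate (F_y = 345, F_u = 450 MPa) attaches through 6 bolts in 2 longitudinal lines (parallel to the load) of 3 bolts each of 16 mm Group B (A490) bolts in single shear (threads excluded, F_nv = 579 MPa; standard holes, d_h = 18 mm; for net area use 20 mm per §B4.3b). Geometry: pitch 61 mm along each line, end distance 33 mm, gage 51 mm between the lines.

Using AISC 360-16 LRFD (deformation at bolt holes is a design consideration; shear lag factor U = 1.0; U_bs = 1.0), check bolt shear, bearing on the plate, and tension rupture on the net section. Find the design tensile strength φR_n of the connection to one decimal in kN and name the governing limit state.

256.5 kN (net-section rupture governs)

Bolt shear: A_b = π(16)²/4 = 201.06 mm². φR_n = 0.75 × 579 × 201.06 × 6 × 1 = 523.9 kN.
Bearing (8 mm plate, F_u = 450 MPa): end bolts L_c = 33 − 18/2 = 24, R_n = min(1.2×24×8×450, 2.4×16×8×450) = 103.68 kN/bolt; interior L_c = 61 − 18 = 43, R_n = 138.24 kN/bolt. φR_n = 0.75 × (2×103.68 + 4×138.24) = 570.2 kN.
Tension rupture (net): A_n = (135 − 2×20)×8 = 760 mm² (U = 1.0, A_e = A_n). φR_n = 0.75 × 450 × 760 = 256.5 kN.
Governing: min(523.9, 570.2, 256.5) = 256.5 kN → net-section rupture.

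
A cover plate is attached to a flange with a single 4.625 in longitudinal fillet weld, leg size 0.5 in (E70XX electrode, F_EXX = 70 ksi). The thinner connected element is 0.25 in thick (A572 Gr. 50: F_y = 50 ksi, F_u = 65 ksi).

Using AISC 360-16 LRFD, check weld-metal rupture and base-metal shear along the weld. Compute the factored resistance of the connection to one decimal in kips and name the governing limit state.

Weld metal: throat = 0.707×0.5 = 0.3535 in, L = 4.625 in. φR_n = 0.75 × 0.6 × 70 × 0.3535 × 4.625 = 51.5 kips.
Base metal shear (0.25 in plate): yield φR_n = 1.0×0.6×50×0.25×4.625 = 34.7 kips; rupture φR_n = 0.75×0.6×65×0.25×4.625 = 33.8 kips; take 33.8 kips (rupture).
Governing: min(51.5, 33.8) = 33.8 kips → base-metal shear.

33.8 kips (base-metal shear governs)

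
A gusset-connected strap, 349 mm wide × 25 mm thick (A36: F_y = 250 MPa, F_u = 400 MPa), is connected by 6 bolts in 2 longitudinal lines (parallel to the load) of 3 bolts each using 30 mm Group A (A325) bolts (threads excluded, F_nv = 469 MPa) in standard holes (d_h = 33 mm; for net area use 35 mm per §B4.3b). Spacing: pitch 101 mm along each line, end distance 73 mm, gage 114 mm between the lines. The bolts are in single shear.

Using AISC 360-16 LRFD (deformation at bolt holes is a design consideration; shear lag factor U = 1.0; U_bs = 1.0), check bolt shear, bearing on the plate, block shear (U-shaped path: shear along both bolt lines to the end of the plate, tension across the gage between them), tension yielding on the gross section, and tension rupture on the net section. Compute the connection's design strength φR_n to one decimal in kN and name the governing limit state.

Bolt shear: A_b = π(30)²/4 = 706.86 mm². φR_n = 0.75 × 469 × 706.86 × 6 × 1 = 1491.8 kN.
Bearing (25 mm plate, F_u = 400 MPa): end bolts L_c = 73 − 33/2 = 56.5, R_n = min(1.2×56.5×25×400, 2.4×30×25×400) = 678 kN/bolt; interior L_c = 101 − 33 = 68, R_n = 720 kN/bolt. φR_n = 0.75 × (2×678 + 4×720) = 3177.0 kN.
Block shear: shear path 2×[73+2×101] = 2×275 mm, A_gv = 13750, A_nv = 2×(275 − 2.5×35)×25 = 9375 mm²; tension across gage: (114 − 1×35)×25 = 1975 mm². R_n = min(0.6×400×9375, 0.6×250×13750) + 1.0×400×1975 = min(2250, 2062.5) + 790 = 2852.5 kN. φR_n = 0.75 × 2852.5 = 2139.4 kN.
Tension yield (gross): A_g = 349×25 = 8725 mm². φR_n = 0.90 × 250 × 8725 = 1963.1 kN.
Tension rupture (net): A_n = (349 − 2×35)×25 = 6975 mm² (U = 1.0, A_e = A_n). φR_n = 0.75 × 400 × 6975 = 2092.5 kN.
Governing: min(1491.8, 3177.0, 2139.4, 1963.1, 2092.5) = 1491.8 kN → bolt shear.

1491.8 kN (bolt shear governs)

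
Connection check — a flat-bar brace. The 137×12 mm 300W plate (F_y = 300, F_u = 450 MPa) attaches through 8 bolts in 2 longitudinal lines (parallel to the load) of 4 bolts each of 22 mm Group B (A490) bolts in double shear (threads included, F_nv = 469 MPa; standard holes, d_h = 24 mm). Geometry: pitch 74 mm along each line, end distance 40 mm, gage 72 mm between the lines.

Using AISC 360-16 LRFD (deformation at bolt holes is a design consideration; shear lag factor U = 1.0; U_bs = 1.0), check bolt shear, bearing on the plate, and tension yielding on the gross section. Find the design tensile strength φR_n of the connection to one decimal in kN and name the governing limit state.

Bolt shear: A_b = π(22)²/4 = 380.13 mm². φR_n = 0.75 × 469 × 380.13 × 8 × 2 = 2139.4 kN.
Bearing (12 mm plate, F_u = 450 MPa): end bolts L_c = 40 − 24/2 = 28, R_n = min(1.2×28×12×450, 2.4×22×12×450) = 181.44 kN/bolt; interior L_c = 74 − 24 = 50, R_n = 285.12 kN/bolt. φR_n = 0.75 × (2×181.44 + 6×285.12) = 1555.2 kN.
Tension yield (gross): A_g = 137×12 = 1644 mm². φR_n = 0.90 × 300 × 1644 = 443.9 kN.
Governing: min(2139.4, 1555.2, 443.9) = 443.9 kN → gross-section yield.

443.9 kN (gross-section yield governs)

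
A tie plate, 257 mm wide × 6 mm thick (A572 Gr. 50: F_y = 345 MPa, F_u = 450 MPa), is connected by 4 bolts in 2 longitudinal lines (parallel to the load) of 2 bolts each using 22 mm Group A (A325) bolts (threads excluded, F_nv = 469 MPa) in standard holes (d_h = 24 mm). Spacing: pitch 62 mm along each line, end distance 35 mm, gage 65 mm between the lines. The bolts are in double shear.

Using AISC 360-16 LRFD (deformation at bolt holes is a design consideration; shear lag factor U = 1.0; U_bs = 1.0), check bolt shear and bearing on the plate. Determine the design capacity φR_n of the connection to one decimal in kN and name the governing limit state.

Bolt shear: A_b = π(22)²/4 = 380.13 mm². φR_n = 0.75 × 469 × 380.13 × 4 × 2 = 1069.7 kN.
Bearing (6 mm plate, F_u = 450 MPa): end bolts L_c = 35 − 24/2 = 23, R_n = min(1.2×23×6×450, 2.4×22×6×450) = 74.52 kN/bolt; interior L_c = 62 − 24 = 38, R_n = 123.12 kN/bolt. φR_n = 0.75 × (2×74.52 + 2×123.12) = 296.5 kN.
Governing: min(1069.7, 296.5) = 296.5 kN → bearing.

296.5 kN (bearing governs)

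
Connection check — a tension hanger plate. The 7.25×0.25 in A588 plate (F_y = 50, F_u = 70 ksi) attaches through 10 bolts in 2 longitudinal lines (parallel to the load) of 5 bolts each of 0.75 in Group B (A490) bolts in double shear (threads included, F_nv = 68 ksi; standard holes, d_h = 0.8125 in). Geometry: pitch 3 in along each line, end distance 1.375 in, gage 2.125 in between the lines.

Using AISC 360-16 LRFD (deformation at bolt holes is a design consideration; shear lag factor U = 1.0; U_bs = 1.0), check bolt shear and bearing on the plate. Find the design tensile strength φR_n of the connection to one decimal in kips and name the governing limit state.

219.5 kips (bearing governs)

Bolt shear: A_b = π(0.75)²/4 = 0.44179 in². φR_n = 0.75 × 68 × 0.44179 × 10 × 2 = 450.6 kips.
Bearing (0.25 in plate, F_u = 70 ksi): end bolts L_c = 1.375 − 0.8125/2 = 0.96875, R_n = min(1.2×0.96875×0.25×70, 2.4×0.75×0.25×70) = 20.344 kips/bolt; interior L_c = 3 − 0.8125 = 2.1875, R_n = 31.5 kips/bolt. φR_n = 0.75 × (2×20.344 + 8×31.5) = 219.5 kips.
Governing: min(450.6, 219.5) = 219.5 kips → bearing.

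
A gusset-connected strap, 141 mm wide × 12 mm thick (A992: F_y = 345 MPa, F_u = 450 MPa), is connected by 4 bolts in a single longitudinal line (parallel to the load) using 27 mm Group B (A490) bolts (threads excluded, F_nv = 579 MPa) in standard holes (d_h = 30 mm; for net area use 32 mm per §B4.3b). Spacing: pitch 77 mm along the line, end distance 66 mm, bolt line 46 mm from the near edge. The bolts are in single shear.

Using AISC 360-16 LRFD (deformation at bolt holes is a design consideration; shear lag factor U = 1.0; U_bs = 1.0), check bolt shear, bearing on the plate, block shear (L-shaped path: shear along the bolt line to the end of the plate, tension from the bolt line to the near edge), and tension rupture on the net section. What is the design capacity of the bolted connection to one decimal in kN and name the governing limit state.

Bolt shear: A_b = π(27)²/4 = 572.56 mm². φR_n = 0.75 × 579 × 572.56 × 4 × 1 = 994.5 kN.
Bearing (12 mm plate, F_u = 450 MPa): end bolts L_c = 66 − 30/2 = 51, R_n = min(1.2×51×12×450, 2.4×27×12×450) = 330.48 kN/bolt; interior L_c = 77 − 30 = 47, R_n = 304.56 kN/bolt. φR_n = 0.75 × (1×330.48 + 3×304.56) = 933.1 kN.
Block shear: shear path 1×[66+3×77] = 1×297 mm, A_gv = 3564, A_nv = 1×(297 − 3.5×32)×12 = 2220 mm²; tension to near edge: (46 − 0.5×32)×12 = 360 mm². R_n = min(0.6×450×2220, 0.6×345×3564) + 1.0×450×360 = min(599.4, 737.75) + 162 = 761.4 kN. φR_n = 0.75 × 761.4 = 571.1 kN.
Tension rupture (net): A_n = (141 − 1×32)×12 = 1308 mm² (U = 1.0, A_e = A_n). φR_n = 0.75 × 450 × 1308 = 441.5 kN.
Governing: min(994.5, 933.1, 571.1, 441.5) = 441.5 kN → net-section rupture.

441.5 kN (net-section rupture governs)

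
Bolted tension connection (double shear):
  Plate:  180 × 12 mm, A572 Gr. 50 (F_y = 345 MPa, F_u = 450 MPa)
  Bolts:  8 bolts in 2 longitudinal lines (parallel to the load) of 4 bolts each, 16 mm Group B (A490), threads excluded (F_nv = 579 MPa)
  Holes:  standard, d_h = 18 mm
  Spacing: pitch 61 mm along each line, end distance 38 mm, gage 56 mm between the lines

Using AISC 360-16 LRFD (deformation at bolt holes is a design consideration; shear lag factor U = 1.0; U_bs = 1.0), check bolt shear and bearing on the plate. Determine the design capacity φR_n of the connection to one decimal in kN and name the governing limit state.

Bolt shear: A_b = π(16)²/4 = 201.06 mm². φR_n = 0.75 × 579 × 201.06 × 8 × 2 = 1397.0 kN.
Bearing (12 mm plate, F_u = 450 MPa): end bolts L_c = 38 − 18/2 = 29, R_n = min(1.2×29×12×450, 2.4×16×12×450) = 187.92 kN/bolt; interior L_c = 61 − 18 = 43, R_n = 207.36 kN/bolt. φR_n = 0.75 × (2×187.92 + 6×207.36) = 1215.0 kN.
Governing: min(1397.0, 1215.0) = 1215.0 kN → bearing.

1215.0 kN (bearing governs)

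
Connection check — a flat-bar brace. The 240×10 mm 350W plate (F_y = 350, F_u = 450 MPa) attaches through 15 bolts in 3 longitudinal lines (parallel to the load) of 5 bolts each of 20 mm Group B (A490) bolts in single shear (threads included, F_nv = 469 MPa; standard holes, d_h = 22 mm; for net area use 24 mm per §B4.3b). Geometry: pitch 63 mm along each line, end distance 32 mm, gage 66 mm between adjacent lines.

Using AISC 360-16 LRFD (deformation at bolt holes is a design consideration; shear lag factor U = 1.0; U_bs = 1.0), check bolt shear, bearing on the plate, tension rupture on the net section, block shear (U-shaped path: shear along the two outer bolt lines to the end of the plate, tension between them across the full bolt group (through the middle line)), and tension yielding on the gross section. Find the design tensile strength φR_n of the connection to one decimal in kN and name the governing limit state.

Bolt shear: A_b = π(20)²/4 = 314.16 mm². φR_n = 0.75 × 469 × 314.16 × 15 × 1 = 1657.6 kN.
Bearing (10 mm plate, F_u = 450 MPa): end bolts L_c = 32 − 22/2 = 21, R_n = min(1.2×21×10×450, 2.4×20×10×450) = 113.4 kN/bolt; interior L_c = 63 − 22 = 41, R_n = 216 kN/bolt. φR_n = 0.75 × (3×113.4 + 12×216) = 2199.2 kN.
Tension rupture (net): A_n = (240 − 3×24)×10 = 1680 mm² (U = 1.0, A_e = A_n). φR_n = 0.75 × 450 × 1680 = 567.0 kN.
Block shear: shear path 2×[32+4×63] = 2×284 mm, A_gv = 5680, A_nv = 2×(284 − 4.5×24)×10 = 3520 mm²; tension across gage: (132 − 2×24)×10 = 840 mm². R_n = min(0.6×450×3520, 0.6×350×5680) + 1.0×450×840 = min(950.4, 1192.8) + 378 = 1328.4 kN. φR_n = 0.75 × 1328.4 = 996.3 kN.
Tension yield (gross): A_g = 240×10 = 2400 mm². φR_n = 0.90 × 350 × 2400 = 756.0 kN.
Governing: min(1657.6, 2199.2, 567.0, 996.3, 756.0) = 567.0 kN → net-section rupture.

567.0 kN (net-section rupture governs)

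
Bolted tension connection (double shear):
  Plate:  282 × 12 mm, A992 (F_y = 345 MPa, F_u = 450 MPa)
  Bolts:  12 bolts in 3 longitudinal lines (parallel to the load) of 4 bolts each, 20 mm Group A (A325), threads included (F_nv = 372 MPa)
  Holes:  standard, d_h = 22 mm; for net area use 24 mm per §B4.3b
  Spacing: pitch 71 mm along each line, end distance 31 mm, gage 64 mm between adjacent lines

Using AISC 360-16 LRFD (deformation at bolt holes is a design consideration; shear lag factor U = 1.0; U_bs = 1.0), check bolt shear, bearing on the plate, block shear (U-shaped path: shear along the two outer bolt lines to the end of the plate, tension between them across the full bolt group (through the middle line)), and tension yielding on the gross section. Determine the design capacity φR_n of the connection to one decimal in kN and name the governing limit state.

1050.7 kN (gross-section yield governs)

Bolt shear: A_b = π(20)²/4 = 314.16 mm². φR_n = 0.75 × 372 × 314.16 × 12 × 2 = 2103.6 kN.
Bearing (12 mm plate, F_u = 450 MPa): end bolts L_c = 31 − 22/2 = 20, R_n = min(1.2×20×12×450, 2.4×20×12×450) = 129.6 kN/bolt; interior L_c = 71 − 22 = 49, R_n = 259.2 kN/bolt. φR_n = 0.75 × (3×129.6 + 9×259.2) = 2041.2 kN.
Block shear: shear path 2×[31+3×71] = 2×244 mm, A_gv = 5856, A_nv = 2×(244 − 3.5×24)×12 = 3840 mm²; tension across gage: (128 − 2×24)×12 = 960 mm². R_n = min(0.6×450×3840, 0.6×345×5856) + 1.0×450×960 = min(1036.8, 1212.2) + 432 = 1468.8 kN. φR_n = 0.75 × 1468.8 = 1101.6 kN.
Tension yield (gross): A_g = 282×12 = 3384 mm². φR_n = 0.90 × 345 × 3384 = 1050.7 kN.
Governing: min(2103.6, 2041.2, 1101.6, 1050.7) = 1050.7 kN → gross-section yield.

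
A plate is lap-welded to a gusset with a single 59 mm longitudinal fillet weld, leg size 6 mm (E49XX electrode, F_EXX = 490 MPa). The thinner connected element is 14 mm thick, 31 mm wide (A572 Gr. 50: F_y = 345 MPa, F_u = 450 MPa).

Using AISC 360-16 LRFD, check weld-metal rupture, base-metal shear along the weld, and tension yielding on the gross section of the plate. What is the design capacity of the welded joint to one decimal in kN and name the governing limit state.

Weld metal: throat = 0.707×6 = 4.242 mm, L = 59 mm. φR_n = 0.75 × 0.6 × 490 × 4.242 × 59 = 55.2 kN.
Base metal shear (14 mm plate): yield φR_n = 1.0×0.6×345×14×59 = 171.0 kN; rupture φR_n = 0.75×0.6×450×14×59 = 167.3 kN; take 167.3 kN (rupture).
Tension yield (gross): A_g = 31×14 = 434 mm². φR_n = 0.90 × 345 × 434 = 134.8 kN.
Governing: min(55.2, 167.3, 134.8) = 55.2 kN → weld metal.

55.2 kN (weld metal governs)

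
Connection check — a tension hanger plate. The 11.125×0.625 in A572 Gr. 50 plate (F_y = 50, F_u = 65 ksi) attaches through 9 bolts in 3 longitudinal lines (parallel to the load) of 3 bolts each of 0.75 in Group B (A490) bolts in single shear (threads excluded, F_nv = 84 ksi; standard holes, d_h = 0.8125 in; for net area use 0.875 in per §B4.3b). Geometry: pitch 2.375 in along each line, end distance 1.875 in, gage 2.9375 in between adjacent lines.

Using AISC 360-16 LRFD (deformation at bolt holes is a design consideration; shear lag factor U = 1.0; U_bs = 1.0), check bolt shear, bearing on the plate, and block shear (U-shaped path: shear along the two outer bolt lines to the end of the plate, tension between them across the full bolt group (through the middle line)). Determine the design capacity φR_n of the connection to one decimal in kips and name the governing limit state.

Bolt shear: A_b = π(0.75)²/4 = 0.44179 in². φR_n = 0.75 × 84 × 0.44179 × 9 × 1 = 250.5 kips.
Bearing (0.625 in plate, F_u = 65 ksi): end bolts L_c = 1.875 − 0.8125/2 = 1.46875, R_n = min(1.2×1.46875×0.625×65, 2.4×0.75×0.625×65) = 71.602 kips/bolt; interior L_c = 2.375 − 0.8125 = 1.5625, R_n = 73.125 kips/bolt. φR_n = 0.75 × (3×71.602 + 6×73.125) = 490.2 kips.
Block shear: shear path 2×[1.875+2×2.375] = 2×6.625 in, A_gv = 8.2813, A_nv = 2×(6.625 − 2.5×0.875)×0.625 = 5.5469 in²; tension across gage: (5.875 − 2×0.875)×0.625 = 2.5781 in². R_n = min(0.6×65×5.5469, 0.6×50×8.2813) + 1.0×65×2.5781 = min(216.33, 248.44) + 167.58 = 383.91 kips. φR_n = 0.75 × 383.91 = 287.9 kips.
Governing: min(250.5, 490.2, 287.9) = 250.5 kips → bolt shear.

250.5 kips (bolt shear governs)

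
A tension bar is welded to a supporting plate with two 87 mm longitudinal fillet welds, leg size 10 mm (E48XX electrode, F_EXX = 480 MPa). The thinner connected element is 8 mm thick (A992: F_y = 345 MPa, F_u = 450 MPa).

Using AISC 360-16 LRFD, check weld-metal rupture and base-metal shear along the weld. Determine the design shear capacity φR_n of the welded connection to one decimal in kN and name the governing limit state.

Weld metal: throat = 0.707×10 = 7.07 mm, L = 2×87 = 174 mm. φR_n = 0.75 × 0.6 × 480 × 7.07 × 174 = 265.7 kN.
Base metal shear (8 mm plate): yield φR_n = 1.0×0.6×345×8×174 = 288.1 kN; rupture φR_n = 0.75×0.6×450×8×174 = 281.9 kN; take 281.9 kN (rupture).
Governing: min(265.7, 281.9) = 265.7 kN → weld metal.

265.7 kN (weld metal governs)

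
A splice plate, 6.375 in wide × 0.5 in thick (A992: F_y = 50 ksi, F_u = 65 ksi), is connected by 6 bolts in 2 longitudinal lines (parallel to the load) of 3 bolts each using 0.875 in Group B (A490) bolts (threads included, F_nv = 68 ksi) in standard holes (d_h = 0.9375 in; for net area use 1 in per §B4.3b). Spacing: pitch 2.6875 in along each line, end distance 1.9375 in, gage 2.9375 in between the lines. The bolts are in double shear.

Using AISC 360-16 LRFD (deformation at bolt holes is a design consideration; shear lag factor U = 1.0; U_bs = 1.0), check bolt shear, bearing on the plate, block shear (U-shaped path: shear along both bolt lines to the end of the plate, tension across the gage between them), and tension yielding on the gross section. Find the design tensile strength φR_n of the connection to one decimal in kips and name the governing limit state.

143.4 kips (gross-section yield governs)

Bolt shear: A_b = π(0.875)²/4 = 0.60132 in². φR_n = 0.75 × 68 × 0.60132 × 6 × 2 = 368.0 kips.
Bearing (0.5 in plate, F_u = 65 ksi): end bolts L_c = 1.9375 − 0.9375/2 = 1.46875, R_n = min(1.2×1.46875×0.5×65, 2.4×0.875×0.5×65) = 57.281 kips/bolt; interior L_c = 2.6875 − 0.9375 = 1.75, R_n = 68.25 kips/bolt. φR_n = 0.75 × (2×57.281 + 4×68.25) = 290.7 kips.
Block shear: shear path 2×[1.9375+2×2.6875] = 2×7.3125 in, A_gv = 7.3125, A_nv = 2×(7.3125 − 2.5×1)×0.5 = 4.8125 in²; tension across gage: (2.9375 − 1×1)×0.5 = 0.96875 in². R_n = min(0.6×65×4.8125, 0.6×50×7.3125) + 1.0×65×0.96875 = min(187.69, 219.38) + 62.969 = 250.66 kips. φR_n = 0.75 × 250.66 = 188.0 kips.
Tension yield (gross): A_g = 6.375×0.5 = 3.1875 in². φR_n = 0.90 × 50 × 3.1875 = 143.4 kips.
Governing: min(368.0, 290.7, 188.0, 143.4) = 143.4 kips → gross-section yield.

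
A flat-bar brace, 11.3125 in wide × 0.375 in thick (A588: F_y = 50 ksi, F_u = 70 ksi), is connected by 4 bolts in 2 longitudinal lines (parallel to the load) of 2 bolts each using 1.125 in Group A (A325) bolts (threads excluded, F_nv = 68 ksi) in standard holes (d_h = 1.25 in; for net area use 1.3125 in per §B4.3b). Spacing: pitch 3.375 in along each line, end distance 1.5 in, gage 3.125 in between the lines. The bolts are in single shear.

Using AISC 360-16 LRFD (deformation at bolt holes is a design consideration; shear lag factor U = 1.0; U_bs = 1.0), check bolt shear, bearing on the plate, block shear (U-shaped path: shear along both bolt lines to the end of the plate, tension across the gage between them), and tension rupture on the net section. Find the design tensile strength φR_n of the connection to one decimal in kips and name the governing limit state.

104.3 kips (block shear governs)

Bolt shear: A_b = π(1.125)²/4 = 0.99402 in². φR_n = 0.75 × 68 × 0.99402 × 4 × 1 = 202.8 kips.
Bearing (0.375 in plate, F_u = 70 ksi): end bolts L_c = 1.5 − 1.25/2 = 0.875, R_n = min(1.2×0.875×0.375×70, 2.4×1.125×0.375×70) = 27.563 kips/bolt; interior L_c = 3.375 − 1.25 = 2.125, R_n = 66.938 kips/bolt. φR_n = 0.75 × (2×27.563 + 2×66.938) = 141.8 kips.
Block shear: shear path 2×[1.5+1×3.375] = 2×4.875 in, A_gv = 3.6563, A_nv = 2×(4.875 − 1.5×1.3125)×0.375 = 2.1797 in²; tension across gage: (3.125 − 1×1.3125)×0.375 = 0.67969 in². R_n = min(0.6×70×2.1797, 0.6×50×3.6563) + 1.0×70×0.67969 = min(91.547, 109.69) + 47.578 = 139.13 kips. φR_n = 0.75 × 139.13 = 104.3 kips.
Tension rupture (net): A_n = (11.3125 − 2×1.3125)×0.375 = 3.2578 in² (U = 1.0, A_e = A_n). φR_n = 0.75 × 70 × 3.2578 = 171.0 kips.
Governing: min(202.8, 141.8, 104.3, 171.0) = 104.3 kips → block shear.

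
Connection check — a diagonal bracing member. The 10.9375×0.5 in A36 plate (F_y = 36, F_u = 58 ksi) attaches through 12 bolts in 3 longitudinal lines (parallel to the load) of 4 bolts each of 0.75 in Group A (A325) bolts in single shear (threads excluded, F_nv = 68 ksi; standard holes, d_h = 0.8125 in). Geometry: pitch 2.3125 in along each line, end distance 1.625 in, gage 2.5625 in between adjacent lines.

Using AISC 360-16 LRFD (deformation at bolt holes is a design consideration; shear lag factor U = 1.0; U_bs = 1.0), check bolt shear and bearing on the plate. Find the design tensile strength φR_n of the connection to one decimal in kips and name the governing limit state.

Bolt shear: A_b = π(0.75)²/4 = 0.44179 in². φR_n = 0.75 × 68 × 0.44179 × 12 × 1 = 270.4 kips.
Bearing (0.5 in plate, F_u = 58 ksi): end bolts L_c = 1.625 − 0.8125/2 = 1.21875, R_n = min(1.2×1.21875×0.5×58, 2.4×0.75×0.5×58) = 42.413 kips/bolt; interior L_c = 2.3125 − 0.8125 = 1.5, R_n = 52.2 kips/bolt. φR_n = 0.75 × (3×42.413 + 9×52.2) = 447.8 kips.
Governing: min(270.4, 447.8) = 270.4 kips → bolt shear.

270.4 kips (bolt shear governs)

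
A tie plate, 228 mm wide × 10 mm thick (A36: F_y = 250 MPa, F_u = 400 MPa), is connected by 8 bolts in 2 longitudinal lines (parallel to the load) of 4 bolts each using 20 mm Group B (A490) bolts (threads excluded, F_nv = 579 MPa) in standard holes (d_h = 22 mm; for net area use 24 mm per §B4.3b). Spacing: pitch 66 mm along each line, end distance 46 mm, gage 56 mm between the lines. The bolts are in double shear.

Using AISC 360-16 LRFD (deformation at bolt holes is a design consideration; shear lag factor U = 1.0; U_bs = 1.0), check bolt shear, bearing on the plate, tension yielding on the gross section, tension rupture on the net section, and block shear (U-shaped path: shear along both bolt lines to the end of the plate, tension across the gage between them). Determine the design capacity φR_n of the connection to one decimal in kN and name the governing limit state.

Bolt shear: A_b = π(20)²/4 = 314.16 mm². φR_n = 0.75 × 579 × 314.16 × 8 × 2 = 2182.8 kN.
Bearing (10 mm plate, F_u = 400 MPa): end bolts L_c = 46 − 22/2 = 35, R_n = min(1.2×35×10×400, 2.4×20×10×400) = 168 kN/bolt; interior L_c = 66 − 22 = 44, R_n = 192 kN/bolt. φR_n = 0.75 × (2×168 + 6×192) = 1116.0 kN.
Tension yield (gross): A_g = 228×10 = 2280 mm². φR_n = 0.90 × 250 × 2280 = 513.0 kN.
Tension rupture (net): A_n = (228 − 2×24)×10 = 1800 mm² (U = 1.0, A_e = A_n). φR_n = 0.75 × 400 × 1800 = 540.0 kN.
Block shear: shear path 2×[46+3×66] = 2×244 mm, A_gv = 4880, A_nv = 2×(244 − 3.5×24)×10 = 3200 mm²; tension across gage: (56 − 1×24)×10 = 320 mm². R_n = min(0.6×400×3200, 0.6×250×4880) + 1.0×400×320 = min(768, 732) + 128 = 860 kN. φR_n = 0.75 × 860 = 645.0 kN.
Governing: min(2182.8, 1116.0, 513.0, 540.0, 645.0) = 513.0 kN → gross-section yield.

513.0 kN (gross-section yield governs)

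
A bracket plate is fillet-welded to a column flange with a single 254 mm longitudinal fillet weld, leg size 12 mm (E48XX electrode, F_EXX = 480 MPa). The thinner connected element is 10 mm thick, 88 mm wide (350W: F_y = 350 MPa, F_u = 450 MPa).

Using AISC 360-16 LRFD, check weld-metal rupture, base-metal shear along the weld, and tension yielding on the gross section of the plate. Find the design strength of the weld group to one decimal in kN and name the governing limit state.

Weld metal: throat = 0.707×12 = 8.484 mm, L = 254 mm. φR_n = 0.75 × 0.6 × 480 × 8.484 × 254 = 465.5 kN.
Base metal shear (10 mm plate): yield φR_n = 1.0×0.6×350×10×254 = 533.4 kN; rupture φR_n = 0.75×0.6×450×10×254 = 514.4 kN; take 514.4 kN (rupture).
Tension yield (gross): A_g = 88×10 = 880 mm². φR_n = 0.90 × 350 × 880 = 277.2 kN.
Governing: min(465.5, 514.4, 277.2) = 277.2 kN → gross-section yield.

277.2 kN (gross-section yield governs)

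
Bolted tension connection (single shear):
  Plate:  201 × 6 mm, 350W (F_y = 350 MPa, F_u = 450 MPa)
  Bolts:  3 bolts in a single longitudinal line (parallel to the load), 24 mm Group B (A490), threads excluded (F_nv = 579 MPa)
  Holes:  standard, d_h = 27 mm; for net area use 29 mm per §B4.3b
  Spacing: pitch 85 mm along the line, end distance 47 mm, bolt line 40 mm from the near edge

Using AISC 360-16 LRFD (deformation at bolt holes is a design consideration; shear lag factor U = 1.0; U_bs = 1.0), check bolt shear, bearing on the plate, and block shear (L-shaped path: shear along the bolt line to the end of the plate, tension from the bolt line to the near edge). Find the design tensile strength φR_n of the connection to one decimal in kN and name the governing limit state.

227.2 kN (block shear governs)

Bolt shear: A_b = π(24)²/4 = 452.39 mm². φR_n = 0.75 × 579 × 452.39 × 3 × 1 = 589.4 kN.
Bearing (6 mm plate, F_u = 450 MPa): end bolts L_c = 47 − 27/2 = 33.5, R_n = min(1.2×33.5×6×450, 2.4×24×6×450) = 108.54 kN/bolt; interior L_c = 85 − 27 = 58, R_n = 155.52 kN/bolt. φR_n = 0.75 × (1×108.54 + 2×155.52) = 314.7 kN.
Block shear: shear path 1×[47+2×85] = 1×217 mm, A_gv = 1302, A_nv = 1×(217 − 2.5×29)×6 = 867 mm²; tension to near edge: (40 − 0.5×29)×6 = 153 mm². R_n = min(0.6×450×867, 0.6×350×1302) + 1.0×450×153 = min(234.09, 273.42) + 68.85 = 302.94 kN. φR_n = 0.75 × 302.94 = 227.2 kN.
Governing: min(589.4, 314.7, 227.2) = 227.2 kN → block shear.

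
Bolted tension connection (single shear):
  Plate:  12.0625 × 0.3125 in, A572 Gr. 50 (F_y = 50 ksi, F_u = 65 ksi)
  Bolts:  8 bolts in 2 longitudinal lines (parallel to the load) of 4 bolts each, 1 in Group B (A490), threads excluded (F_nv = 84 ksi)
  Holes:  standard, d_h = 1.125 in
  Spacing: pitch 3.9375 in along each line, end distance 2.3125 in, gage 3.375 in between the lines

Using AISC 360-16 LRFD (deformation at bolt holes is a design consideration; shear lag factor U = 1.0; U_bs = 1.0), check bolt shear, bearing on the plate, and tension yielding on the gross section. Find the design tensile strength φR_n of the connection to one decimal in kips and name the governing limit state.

Bolt shear: A_b = π(1)²/4 = 0.7854 in². φR_n = 0.75 × 84 × 0.7854 × 8 × 1 = 395.8 kips.
Bearing (0.3125 in plate, F_u = 65 ksi): end bolts L_c = 2.3125 − 1.125/2 = 1.75, R_n = min(1.2×1.75×0.3125×65, 2.4×1×0.3125×65) = 42.656 kips/bolt; interior L_c = 3.9375 − 1.125 = 2.8125, R_n = 48.75 kips/bolt. φR_n = 0.75 × (2×42.656 + 6×48.75) = 283.4 kips.
Tension yield (gross): A_g = 12.0625×0.3125 = 3.7695 in². φR_n = 0.90 × 50 × 3.7695 = 169.6 kips.
Governing: min(395.8, 283.4, 169.6) = 169.6 kips → gross-section yield.

169.6 kips (gross-section yield governs)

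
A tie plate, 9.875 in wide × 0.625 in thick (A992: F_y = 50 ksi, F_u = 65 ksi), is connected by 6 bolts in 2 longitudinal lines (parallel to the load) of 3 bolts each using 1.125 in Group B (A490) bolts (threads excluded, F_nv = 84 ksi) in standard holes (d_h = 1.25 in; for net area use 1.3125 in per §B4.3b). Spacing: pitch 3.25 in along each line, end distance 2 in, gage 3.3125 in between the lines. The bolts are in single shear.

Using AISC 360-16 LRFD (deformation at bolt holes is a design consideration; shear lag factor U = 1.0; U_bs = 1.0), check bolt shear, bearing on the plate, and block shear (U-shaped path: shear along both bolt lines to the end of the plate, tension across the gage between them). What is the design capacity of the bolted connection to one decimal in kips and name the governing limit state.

Bolt shear: A_b = π(1.125)²/4 = 0.99402 in². φR_n = 0.75 × 84 × 0.99402 × 6 × 1 = 375.7 kips.
Bearing (0.625 in plate, F_u = 65 ksi): end bolts L_c = 2 − 1.25/2 = 1.375, R_n = min(1.2×1.375×0.625×65, 2.4×1.125×0.625×65) = 67.031 kips/bolt; interior L_c = 3.25 − 1.25 = 2, R_n = 97.5 kips/bolt. φR_n = 0.75 × (2×67.031 + 4×97.5) = 393.0 kips.
Block shear: shear path 2×[2+2×3.25] = 2×8.5 in, A_gv = 10.625, A_nv = 2×(8.5 − 2.5×1.3125)×0.625 = 6.5234 in²; tension across gage: (3.3125 − 1×1.3125)×0.625 = 1.25 in². R_n = min(0.6×65×6.5234, 0.6×50×10.625) + 1.0×65×1.25 = min(254.41, 318.75) + 81.25 = 335.66 kips. φR_n = 0.75 × 335.66 = 251.7 kips.
Governing: min(375.7, 393.0, 251.7) = 251.7 kips → block shear.

251.7 kips (block shear governs)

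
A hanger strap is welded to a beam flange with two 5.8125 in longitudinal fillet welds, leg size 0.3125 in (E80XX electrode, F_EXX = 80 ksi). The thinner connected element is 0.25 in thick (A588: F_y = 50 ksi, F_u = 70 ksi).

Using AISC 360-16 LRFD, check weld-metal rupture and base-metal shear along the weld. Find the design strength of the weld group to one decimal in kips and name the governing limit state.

Weld metal: throat = 0.707×0.3125 = 0.22094 in, L = 2×5.8125 = 11.625 in. φR_n = 0.75 × 0.6 × 80 × 0.22094 × 11.625 = 92.5 kips.
Base metal shear (0.25 in plate): yield φR_n = 1.0×0.6×50×0.25×11.625 = 87.2 kips; rupture φR_n = 0.75×0.6×70×0.25×11.625 = 91.5 kips; take 87.2 kips (yield).
Governing: min(92.5, 87.2) = 87.2 kips → base-metal shear.

87.2 kips (base-metal shear governs)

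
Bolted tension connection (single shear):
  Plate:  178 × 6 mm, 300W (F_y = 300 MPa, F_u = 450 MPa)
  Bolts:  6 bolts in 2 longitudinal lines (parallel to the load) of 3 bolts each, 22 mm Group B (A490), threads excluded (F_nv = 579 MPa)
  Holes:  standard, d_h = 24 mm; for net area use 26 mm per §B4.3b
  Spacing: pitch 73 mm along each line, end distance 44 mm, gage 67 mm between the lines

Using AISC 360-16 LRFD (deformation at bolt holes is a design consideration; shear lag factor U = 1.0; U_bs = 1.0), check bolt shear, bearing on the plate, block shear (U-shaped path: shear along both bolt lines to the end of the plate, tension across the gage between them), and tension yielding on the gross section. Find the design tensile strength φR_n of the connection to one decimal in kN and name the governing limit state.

288.4 kN (gross-section yield governs)

Bolt shear: A_b = π(22)²/4 = 380.13 mm². φR_n = 0.75 × 579 × 380.13 × 6 × 1 = 990.4 kN.
Bearing (6 mm plate, F_u = 450 MPa): end bolts L_c = 44 − 24/2 = 32, R_n = min(1.2×32×6×450, 2.4×22×6×450) = 103.68 kN/bolt; interior L_c = 73 − 24 = 49, R_n = 142.56 kN/bolt. φR_n = 0.75 × (2×103.68 + 4×142.56) = 583.2 kN.
Block shear: shear path 2×[44+2×73] = 2×190 mm, A_gv = 2280, A_nv = 2×(190 − 2.5×26)×6 = 1500 mm²; tension across gage: (67 − 1×26)×6 = 246 mm². R_n = min(0.6×450×1500, 0.6×300×2280) + 1.0×450×246 = min(405, 410.4) + 110.7 = 515.7 kN. φR_n = 0.75 × 515.7 = 386.8 kN.
Tension yield (gross): A_g = 178×6 = 1068 mm². φR_n = 0.90 × 300 × 1068 = 288.4 kN.
Governing: min(990.4, 583.2, 386.8, 288.4) = 288.4 kN → gross-section yield.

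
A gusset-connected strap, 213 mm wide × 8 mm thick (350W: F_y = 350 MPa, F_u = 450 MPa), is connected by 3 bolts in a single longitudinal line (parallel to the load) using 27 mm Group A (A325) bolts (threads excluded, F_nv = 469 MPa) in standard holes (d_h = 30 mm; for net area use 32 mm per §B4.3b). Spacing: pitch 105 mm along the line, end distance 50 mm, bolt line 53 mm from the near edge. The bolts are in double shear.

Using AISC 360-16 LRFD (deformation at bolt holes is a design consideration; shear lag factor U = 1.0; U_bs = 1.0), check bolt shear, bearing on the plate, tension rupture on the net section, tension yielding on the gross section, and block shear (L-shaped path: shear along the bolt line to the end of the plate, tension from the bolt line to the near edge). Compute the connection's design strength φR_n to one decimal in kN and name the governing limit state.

Bolt shear: A_b = π(27)²/4 = 572.56 mm². φR_n = 0.75 × 469 × 572.56 × 3 × 2 = 1208.4 kN.
Bearing (8 mm plate, F_u = 450 MPa): end bolts L_c = 50 − 30/2 = 35, R_n = min(1.2×35×8×450, 2.4×27×8×450) = 151.2 kN/bolt; interior L_c = 105 − 30 = 75, R_n = 233.28 kN/bolt. φR_n = 0.75 × (1×151.2 + 2×233.28) = 463.3 kN.
Tension rupture (net): A_n = (213 − 1×32)×8 = 1448 mm² (U = 1.0, A_e = A_n). φR_n = 0.75 × 450 × 1448 = 488.7 kN.
Tension yield (gross): A_g = 213×8 = 1704 mm². φR_n = 0.90 × 350 × 1704 = 536.8 kN.
Block shear: shear path 1×[50+2×105] = 1×260 mm, A_gv = 2080, A_nv = 1×(260 − 2.5×32)×8 = 1440 mm²; tension to near edge: (53 − 0.5×32)×8 = 296 mm². R_n = min(0.6×450×1440, 0.6×350×2080) + 1.0×450×296 = min(388.8, 436.8) + 133.2 = 522 kN. φR_n = 0.75 × 522 = 391.5 kN.
Governing: min(1208.4, 463.3, 488.7, 536.8, 391.5) = 391.5 kN → block shear.

391.5 kN (block shear governs)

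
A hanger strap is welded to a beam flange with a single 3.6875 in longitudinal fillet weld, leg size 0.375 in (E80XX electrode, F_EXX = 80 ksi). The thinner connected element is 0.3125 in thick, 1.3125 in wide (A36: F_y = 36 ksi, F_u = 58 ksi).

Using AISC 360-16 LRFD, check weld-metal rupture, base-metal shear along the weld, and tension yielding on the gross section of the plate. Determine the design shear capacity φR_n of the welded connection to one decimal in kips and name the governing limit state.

13.3 kips (gross-section yield governs)

Weld metal: throat = 0.707×0.375 = 0.26513 in, L = 3.6875 in. φR_n = 0.75 × 0.6 × 80 × 0.26513 × 3.6875 = 35.2 kips.
Base metal shear (0.3125 in plate): yield φR_n = 1.0×0.6×36×0.3125×3.6875 = 24.9 kips; rupture φR_n = 0.75×0.6×58×0.3125×3.6875 = 30.1 kips; take 24.9 kips (yield).
Tension yield (gross): A_g = 1.3125×0.3125 = 0.41016 in². φR_n = 0.90 × 36 × 0.41016 = 13.3 kips.
Governing: min(35.2, 24.9, 13.3) = 13.3 kips → gross-section yield.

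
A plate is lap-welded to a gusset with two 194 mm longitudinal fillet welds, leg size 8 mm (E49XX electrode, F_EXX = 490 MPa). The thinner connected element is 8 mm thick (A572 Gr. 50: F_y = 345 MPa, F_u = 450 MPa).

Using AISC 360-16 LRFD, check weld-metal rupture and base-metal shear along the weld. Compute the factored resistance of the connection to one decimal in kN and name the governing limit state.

Weld metal: throat = 0.707×8 = 5.656 mm, L = 2×194 = 388 mm. φR_n = 0.75 × 0.6 × 490 × 5.656 × 388 = 483.9 kN.
Base metal shear (8 mm plate): yield φR_n = 1.0×0.6×345×8×388 = 642.5 kN; rupture φR_n = 0.75×0.6×450×8×388 = 628.6 kN; take 628.6 kN (rupture).
Governing: min(483.9, 628.6) = 483.9 kN → weld metal.

483.9 kN (weld metal governs)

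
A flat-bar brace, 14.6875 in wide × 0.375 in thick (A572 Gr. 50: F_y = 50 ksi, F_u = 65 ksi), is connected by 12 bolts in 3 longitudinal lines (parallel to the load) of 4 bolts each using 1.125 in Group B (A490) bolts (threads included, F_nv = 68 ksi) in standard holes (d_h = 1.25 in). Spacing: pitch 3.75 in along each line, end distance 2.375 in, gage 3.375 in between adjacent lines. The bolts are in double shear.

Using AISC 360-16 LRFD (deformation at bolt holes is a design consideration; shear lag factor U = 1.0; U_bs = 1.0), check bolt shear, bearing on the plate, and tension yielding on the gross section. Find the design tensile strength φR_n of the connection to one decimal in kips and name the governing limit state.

247.9 kips (gross-section yield governs)

Bolt shear: A_b = π(1.125)²/4 = 0.99402 in². φR_n = 0.75 × 68 × 0.99402 × 12 × 2 = 1216.7 kips.
Bearing (0.375 in plate, F_u = 65 ksi): end bolts L_c = 2.375 − 1.25/2 = 1.75, R_n = min(1.2×1.75×0.375×65, 2.4×1.125×0.375×65) = 51.188 kips/bolt; interior L_c = 3.75 − 1.25 = 2.5, R_n = 65.813 kips/bolt. φR_n = 0.75 × (3×51.188 + 9×65.813) = 559.4 kips.
Tension yield (gross): A_g = 14.6875×0.375 = 5.5078 in². φR_n = 0.90 × 50 × 5.5078 = 247.9 kips.
Governing: min(1216.7, 559.4, 247.9) = 247.9 kips → gross-section yield.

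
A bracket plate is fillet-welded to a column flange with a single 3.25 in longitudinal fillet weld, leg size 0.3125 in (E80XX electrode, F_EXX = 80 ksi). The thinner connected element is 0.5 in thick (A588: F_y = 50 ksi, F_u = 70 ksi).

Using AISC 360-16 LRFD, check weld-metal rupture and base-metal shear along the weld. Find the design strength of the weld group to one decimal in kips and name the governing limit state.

Weld metal: throat = 0.707×0.3125 = 0.22094 in, L = 3.25 in. φR_n = 0.75 × 0.6 × 80 × 0.22094 × 3.25 = 25.8 kips.
Base metal shear (0.5 in plate): yield φR_n = 1.0×0.6×50×0.5×3.25 = 48.8 kips; rupture φR_n = 0.75×0.6×70×0.5×3.25 = 51.2 kips; take 48.8 kips (yield).
Governing: min(25.8, 48.8) = 25.8 kips → weld metal.

25.8 kips (weld metal governs)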